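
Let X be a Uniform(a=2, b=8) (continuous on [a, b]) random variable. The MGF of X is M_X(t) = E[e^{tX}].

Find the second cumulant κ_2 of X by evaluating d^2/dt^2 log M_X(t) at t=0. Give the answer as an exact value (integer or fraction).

κ_2 = K′′(0) = 3

M_X(t) = (e^(8*t) - e^(2*t))/(6*t)
K_X(t) = log M_X(t) = -log(t) + log(e^(8*t) - e^(2*t)) - log(6)
K′(t) = (8*t*e^(6*t) - 2*t - e^(6*t) + 1)/(t*e^(6*t) - t)
K′′(t) = (-36*t^2*e^(6*t) + e^(12*t) - 2*e^(6*t) + 1)/(t^2*e^(12*t) - 2*t^2*e^(6*t) + t^2)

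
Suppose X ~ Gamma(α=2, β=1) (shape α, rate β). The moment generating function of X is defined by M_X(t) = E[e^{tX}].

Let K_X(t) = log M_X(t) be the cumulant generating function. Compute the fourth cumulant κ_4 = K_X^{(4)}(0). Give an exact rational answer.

M_X(t) = (1 - t)^(-2)
K_X(t) = log M_X(t) = -2*log(1 - t)
D^4[K](t) = 12/(t^4 - 4*t^3 + 6*t^2 - 4*t + 1)

κ_4 = D^4[K](0) = 12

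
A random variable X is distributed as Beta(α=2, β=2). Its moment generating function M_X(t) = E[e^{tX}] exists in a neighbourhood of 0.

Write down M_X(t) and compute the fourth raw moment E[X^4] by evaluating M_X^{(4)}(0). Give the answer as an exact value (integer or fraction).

M_X(t) = ₁F₁(2; 4; t)
M^(4)(t) = ₁F₁(6; 8; t)/7

E[X^4] = M^(4)(0) = 1/7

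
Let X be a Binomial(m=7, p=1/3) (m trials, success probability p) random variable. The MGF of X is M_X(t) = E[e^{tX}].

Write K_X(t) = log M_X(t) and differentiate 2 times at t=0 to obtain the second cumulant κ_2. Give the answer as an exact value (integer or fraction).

M_X(t) = (e^(t)/3 + 2/3)^7
K_X(t) = log M_X(t) = 7*log(e^(t)/3 + 2/3)
D^2[K](t) = 14*e^(t)/(e^(2*t) + 4*e^(t) + 4)

κ_2 = D^2[K](0) = 14/9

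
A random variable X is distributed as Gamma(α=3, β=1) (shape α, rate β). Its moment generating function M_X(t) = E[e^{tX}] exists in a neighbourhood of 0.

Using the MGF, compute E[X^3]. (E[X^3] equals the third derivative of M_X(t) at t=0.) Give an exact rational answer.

M_X(t) = (1 - t)^(-3)
dM/dt = 3/(t^4 - 4*t^3 + 6*t^2 - 4*t + 1)
d^2M/dt^2 = -12/(t^5 - 5*t^4 + 10*t^3 - 10*t^2 + 5*t - 1)
d^3M/dt^3 = 60/(t^6 - 6*t^5 + 15*t^4 - 20*t^3 + 15*t^2 - 6*t + 1)

E[X^3] = d^3M/dt^3 |_{t=0} = 60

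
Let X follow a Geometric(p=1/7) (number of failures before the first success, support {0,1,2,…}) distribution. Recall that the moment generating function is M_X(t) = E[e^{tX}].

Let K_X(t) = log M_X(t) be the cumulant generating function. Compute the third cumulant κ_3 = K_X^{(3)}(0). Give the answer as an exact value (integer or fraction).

κ_3 = K′′′(0) = 546

M_X(t) = 1/(7*(1 - 6*e^(t)/7))
K_X(t) = log M_X(t) = -log(1 - 6*e^(t)/7) - log(7)
K′(t) = -6*e^(t)/(6*e^(t) - 7)
K′′(t) = 42*e^(t)/(36*e^(2*t) - 84*e^(t) + 49)
K′′′(t) = (-252*e^(2*t) - 294*e^(t))/(216*e^(3*t) - 756*e^(2*t) + 882*e^(t) - 343)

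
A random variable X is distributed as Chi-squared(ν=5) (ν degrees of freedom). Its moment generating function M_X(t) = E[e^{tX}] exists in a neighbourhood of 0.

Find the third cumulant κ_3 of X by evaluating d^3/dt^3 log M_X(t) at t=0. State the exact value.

κ_3 = D^3[K](0) = 40

M_X(t) = (1 - 2*t)^(-5/2)
K_X(t) = log M_X(t) = -5*log(1 - 2*t)/2
D^3[K](t) = -40/(8*t^3 - 12*t^2 + 6*t - 1)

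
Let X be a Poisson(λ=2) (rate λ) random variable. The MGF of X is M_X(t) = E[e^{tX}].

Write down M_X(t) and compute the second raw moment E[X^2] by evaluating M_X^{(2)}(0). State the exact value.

M_X(t) = e^(2*e^(t) - 2)
D^2[M](t) = (4*e^(2*t)*e^(2*e^(t)) + 2*e^(t)*e^(2*e^(t)))*e^(-2)

E[X^2] = D^2[M](0) = 6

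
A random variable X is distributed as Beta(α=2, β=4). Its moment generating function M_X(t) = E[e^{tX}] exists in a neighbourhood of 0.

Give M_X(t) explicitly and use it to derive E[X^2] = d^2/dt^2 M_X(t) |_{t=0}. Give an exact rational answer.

E[X^2] = d^2M/dt^2 |_{t=0} = 1/7

M_X(t) = ₁F₁(2; 6; t)
dM/dt = ₁F₁(3; 7; t)/3
d^2M/dt^2 = ₁F₁(4; 8; t)/7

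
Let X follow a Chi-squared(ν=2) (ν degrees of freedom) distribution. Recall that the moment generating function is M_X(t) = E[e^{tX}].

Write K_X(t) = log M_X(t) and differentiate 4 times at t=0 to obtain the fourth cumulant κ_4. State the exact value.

κ_4 = D^4[K](0) = 96

M_X(t) = 1/(1 - 2*t)
K_X(t) = log M_X(t) = -log(1 - 2*t)
D^4[K](t) = 96/(16*t^4 - 32*t^3 + 24*t^2 - 8*t + 1)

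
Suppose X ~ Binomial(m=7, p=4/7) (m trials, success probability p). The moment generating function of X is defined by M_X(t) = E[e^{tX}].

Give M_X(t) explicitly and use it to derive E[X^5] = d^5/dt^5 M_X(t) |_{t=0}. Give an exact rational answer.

E[X^5] = d^5M/dt^5 |_{t=0} = 5374564/2401

M_X(t) = (4*e^(t)/7 + 3/7)^7
dM/dt = 16384*e^(7*t)/117649 + 73728*e^(6*t)/117649 + 138240*e^(5*t)/117649 + 138240*e^(4*t)/117649 + 77760*e^(3*t)/117649 + 23328*e^(2*t)/117649 + 2916*e^(t)/117649
d^2M/dt^2 = 16384*e^(7*t)/16807 + 442368*e^(6*t)/117649 + 691200*e^(5*t)/117649 + 552960*e^(4*t)/117649 + 233280*e^(3*t)/117649 + 46656*e^(2*t)/117649 + 2916*e^(t)/117649
d^3M/dt^3 = 16384*e^(7*t)/2401 + 2654208*e^(6*t)/117649 + 3456000*e^(5*t)/117649 + 2211840*e^(4*t)/117649 + 699840*e^(3*t)/117649 + 93312*e^(2*t)/117649 + 2916*e^(t)/117649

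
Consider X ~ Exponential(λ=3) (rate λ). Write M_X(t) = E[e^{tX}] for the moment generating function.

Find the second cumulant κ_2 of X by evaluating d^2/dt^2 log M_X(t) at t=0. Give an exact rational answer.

κ_2 = K′′(0) = 1/9

M_X(t) = 3/(3 - t)
K_X(t) = log M_X(t) = -log(3 - t) + log(3)
K′(t) = -1/(t - 3)
K′′(t) = 1/(t^2 - 6*t + 9)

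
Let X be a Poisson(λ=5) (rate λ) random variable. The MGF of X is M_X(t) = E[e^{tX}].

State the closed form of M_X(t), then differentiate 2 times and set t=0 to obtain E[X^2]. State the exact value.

E[X^2] = d^2M/dt^2 |_{t=0} = 30

M_X(t) = e^(5*e^(t) - 5)
dM/dt = 5*e^(-5)*e^(t)*e^(5*e^(t))
d^2M/dt^2 = (25*e^(2*t)*e^(5*e^(t)) + 5*e^(t)*e^(5*e^(t)))*e^(-5)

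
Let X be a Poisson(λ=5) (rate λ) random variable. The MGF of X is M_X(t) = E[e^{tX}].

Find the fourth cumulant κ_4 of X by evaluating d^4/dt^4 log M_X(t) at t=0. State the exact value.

M_X(t) = e^(5*e^(t) - 5)
K_X(t) = log M_X(t) = 5*e^(t) - 5
dK/dt = 5*e^(t)
d^2K/dt^2 = 5*e^(t)
d^3K/dt^3 = 5*e^(t)
d^4K/dt^4 = 5*e^(t)

κ_4 = d^4K/dt^4 |_{t=0} = 5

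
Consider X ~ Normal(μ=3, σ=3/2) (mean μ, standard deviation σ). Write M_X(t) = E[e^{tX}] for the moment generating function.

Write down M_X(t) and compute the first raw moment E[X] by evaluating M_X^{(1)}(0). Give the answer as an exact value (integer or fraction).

E[X] = M^(1)(0) = 3

M_X(t) = e^(9*t^2/8 + 3*t)
M^(1)(t) = 9*t*e^(3*t)*e^(9*t^2/8)/4 + 3*e^(3*t)*e^(9*t^2/8)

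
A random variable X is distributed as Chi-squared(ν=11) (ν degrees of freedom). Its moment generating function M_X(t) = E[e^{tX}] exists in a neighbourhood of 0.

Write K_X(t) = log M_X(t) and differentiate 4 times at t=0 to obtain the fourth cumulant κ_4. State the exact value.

M_X(t) = (1 - 2*t)^(-11/2)
K_X(t) = log M_X(t) = -11*log(1 - 2*t)/2
dK/dt = -11/(2*t - 1)
d^2K/dt^2 = 22/(4*t^2 - 4*t + 1)
d^3K/dt^3 = -88/(8*t^3 - 12*t^2 + 6*t - 1)
d^4K/dt^4 = 528/(16*t^4 - 32*t^3 + 24*t^2 - 8*t + 1)

κ_4 = d^4K/dt^4 |_{t=0} = 528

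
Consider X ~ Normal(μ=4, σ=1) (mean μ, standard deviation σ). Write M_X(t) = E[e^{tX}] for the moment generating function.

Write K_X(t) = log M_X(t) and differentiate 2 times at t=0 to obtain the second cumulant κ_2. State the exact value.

M_X(t) = e^(t^2/2 + 4*t)
K_X(t) = log M_X(t) = t^2/2 + 4*t
K^(2)(t) = 1

κ_2 = K^(2)(0) = 1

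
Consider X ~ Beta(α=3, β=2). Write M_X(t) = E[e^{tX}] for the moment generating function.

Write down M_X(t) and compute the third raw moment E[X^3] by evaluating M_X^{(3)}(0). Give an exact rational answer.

E[X^3] = M^(3)(0) = 2/7

M_X(t) = ₁F₁(3; 5; t)
M^(3)(t) = 2*₁F₁(6; 8; t)/7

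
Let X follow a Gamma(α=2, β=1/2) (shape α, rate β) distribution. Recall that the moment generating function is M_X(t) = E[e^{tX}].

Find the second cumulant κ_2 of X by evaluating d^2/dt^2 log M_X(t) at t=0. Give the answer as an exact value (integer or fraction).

κ_2 = K′′(0) = 8

M_X(t) = 1/(4*(1/2 - t)^2)
K_X(t) = log M_X(t) = -2*log(1/2 - t) - 2*log(2)
K′(t) = -4/(2*t - 1)
K′′(t) = 8/(4*t^2 - 4*t + 1)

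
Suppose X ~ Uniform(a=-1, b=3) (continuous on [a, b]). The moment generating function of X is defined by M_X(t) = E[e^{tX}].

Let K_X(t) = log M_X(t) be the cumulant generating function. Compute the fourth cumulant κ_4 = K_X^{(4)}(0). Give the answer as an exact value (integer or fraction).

κ_4 = K′′′′(0) = -32/15

M_X(t) = (e^(3*t) - e^(-t))/(4*t)
K_X(t) = log M_X(t) = -log(t) + log(e^(3*t) - e^(-t)) - 2*log(2)
K′(t) = (3*t*e^(4*t) + t - e^(4*t) + 1)/(t*e^(4*t) - t)
K′′(t) = (-16*t^2*e^(4*t) + e^(8*t) - 2*e^(4*t) + 1)/(t^2*e^(8*t) - 2*t^2*e^(4*t) + t^2)
K′′′(t) = (64*t^3*e^(8*t) + 64*t^3*e^(4*t) - 2*e^(12*t) + 6*e^(8*t) - 6*e^(4*t) + 2)/(t^3*e^(12*t) - 3*t^3*e^(8*t) + 3*t^3*e^(4*t) - t^3)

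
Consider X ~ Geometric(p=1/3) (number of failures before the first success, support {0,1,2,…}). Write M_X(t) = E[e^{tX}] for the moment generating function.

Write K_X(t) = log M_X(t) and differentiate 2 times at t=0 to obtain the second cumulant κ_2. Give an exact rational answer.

M_X(t) = 1/(3*(1 - 2*e^(t)/3))
K_X(t) = log M_X(t) = -log(1 - 2*e^(t)/3) - log(3)
K^(2)(t) = 6*e^(t)/(4*e^(2*t) - 12*e^(t) + 9)

κ_2 = K^(2)(0) = 6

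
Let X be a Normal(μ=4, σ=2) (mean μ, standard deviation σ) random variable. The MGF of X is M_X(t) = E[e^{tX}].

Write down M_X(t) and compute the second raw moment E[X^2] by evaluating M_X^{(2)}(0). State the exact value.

E[X^2] = d^2M/dt^2 |_{t=0} = 20

M_X(t) = e^(2*t^2 + 4*t)
dM/dt = 4*t*e^(4*t)*e^(2*t^2) + 4*e^(4*t)*e^(2*t^2)
d^2M/dt^2 = 16*t^2*e^(4*t)*e^(2*t^2) + 32*t*e^(4*t)*e^(2*t^2) + 20*e^(4*t)*e^(2*t^2)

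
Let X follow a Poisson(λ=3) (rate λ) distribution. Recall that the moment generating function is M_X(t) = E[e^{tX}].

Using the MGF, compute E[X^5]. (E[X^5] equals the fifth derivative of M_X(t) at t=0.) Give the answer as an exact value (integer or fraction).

M_X(t) = e^(3*e^(t) - 3)
M^(5)(t) = (243*e^(5*t)*e^(3*e^(t)) + 810*e^(4*t)*e^(3*e^(t)) + 675*e^(3*t)*e^(3*e^(t)) + 135*e^(2*t)*e^(3*e^(t)) + 3*e^(t)*e^(3*e^(t)))*e^(-3)

E[X^5] = M^(5)(0) = 1866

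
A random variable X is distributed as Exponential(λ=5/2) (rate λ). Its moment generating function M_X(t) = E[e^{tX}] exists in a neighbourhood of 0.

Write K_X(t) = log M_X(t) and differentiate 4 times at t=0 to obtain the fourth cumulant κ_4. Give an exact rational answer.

κ_4 = d^4K/dt^4 |_{t=0} = 96/625

M_X(t) = 5/(2*(5/2 - t))
K_X(t) = log M_X(t) = -log(5/2 - t) - log(2) + log(5)
dK/dt = -2/(2*t - 5)
d^2K/dt^2 = 4/(4*t^2 - 20*t + 25)
d^3K/dt^3 = -16/(8*t^3 - 60*t^2 + 150*t - 125)
d^4K/dt^4 = 96/(16*t^4 - 160*t^3 + 600*t^2 - 1000*t + 625)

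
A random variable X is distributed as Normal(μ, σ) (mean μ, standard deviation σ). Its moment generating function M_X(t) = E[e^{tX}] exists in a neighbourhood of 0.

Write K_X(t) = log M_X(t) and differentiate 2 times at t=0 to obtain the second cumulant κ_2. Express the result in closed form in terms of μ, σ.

κ_2 = K^(2)(0) = σ^2

M_X(t) = e^(μ*t + σ^2*t^2/2)
K_X(t) = log M_X(t) = μ*t + σ^2*t^2/2
K^(2)(t) = σ^2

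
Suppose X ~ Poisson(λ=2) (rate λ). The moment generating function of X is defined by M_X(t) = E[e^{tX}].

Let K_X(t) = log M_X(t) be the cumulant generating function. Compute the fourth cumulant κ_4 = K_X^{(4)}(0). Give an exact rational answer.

κ_4 = d^4K/dt^4 |_{t=0} = 2

M_X(t) = e^(2*e^(t) - 2)
K_X(t) = log M_X(t) = 2*e^(t) - 2
dK/dt = 2*e^(t)
d^2K/dt^2 = 2*e^(t)
d^3K/dt^3 = 2*e^(t)
d^4K/dt^4 = 2*e^(t)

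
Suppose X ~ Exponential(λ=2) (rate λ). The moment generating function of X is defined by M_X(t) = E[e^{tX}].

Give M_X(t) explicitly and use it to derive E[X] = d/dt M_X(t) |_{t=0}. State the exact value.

M_X(t) = 2/(2 - t)
D[M](t) = 2/(t^2 - 4*t + 4)

E[X] = D[M](0) = 1/2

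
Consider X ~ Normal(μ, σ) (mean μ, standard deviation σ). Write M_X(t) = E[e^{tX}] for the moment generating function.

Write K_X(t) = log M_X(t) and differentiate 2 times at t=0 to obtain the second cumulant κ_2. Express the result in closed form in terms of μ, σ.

M_X(t) = e^(μ*t + σ^2*t^2/2)
K_X(t) = log M_X(t) = μ*t + σ^2*t^2/2
dK/dt = μ + σ^2*t
d^2K/dt^2 = σ^2

κ_2 = d^2K/dt^2 |_{t=0} = σ^2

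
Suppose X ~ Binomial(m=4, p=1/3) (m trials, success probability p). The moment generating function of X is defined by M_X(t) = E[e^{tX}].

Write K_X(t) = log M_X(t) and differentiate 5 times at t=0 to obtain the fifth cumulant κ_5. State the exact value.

κ_5 = d^5K/dt^5 |_{t=0} = -40/81

M_X(t) = (e^(t)/3 + 2/3)^4
K_X(t) = log M_X(t) = 4*log(e^(t)/3 + 2/3)
dK/dt = 4*e^(t)/(e^(t) + 2)
d^2K/dt^2 = 8*e^(t)/(e^(2*t) + 4*e^(t) + 4)
d^3K/dt^3 = (-8*e^(2*t) + 16*e^(t))/(e^(3*t) + 6*e^(2*t) + 12*e^(t) + 8)
d^4K/dt^4 = (8*e^(3*t) - 64*e^(2*t) + 32*e^(t))/(e^(4*t) + 8*e^(3*t) + 24*e^(2*t) + 32*e^(t) + 16)
d^5K/dt^5 = (-8*e^(4*t) + 176*e^(3*t) - 352*e^(2*t) + 64*e^(t))/(e^(5*t) + 10*e^(4*t) + 40*e^(3*t) + 80*e^(2*t) + 80*e^(t) + 32)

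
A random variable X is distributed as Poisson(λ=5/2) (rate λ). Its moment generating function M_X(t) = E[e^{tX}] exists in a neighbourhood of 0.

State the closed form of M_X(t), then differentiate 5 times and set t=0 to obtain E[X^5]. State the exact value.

M_X(t) = e^(5*e^(t)/2 - 5/2)
dM/dt = 5*e^(-5/2)*e^(t)*e^(5*e^(t)/2)/2
d^2M/dt^2 = (25*e^(2*t)*e^(5*e^(t)/2) + 10*e^(t)*e^(5*e^(t)/2))*e^(-5/2)/4
d^3M/dt^3 = (125*e^(3*t)*e^(5*e^(t)/2) + 150*e^(2*t)*e^(5*e^(t)/2) + 20*e^(t)*e^(5*e^(t)/2))*e^(-5/2)/8
d^4M/dt^4 = (625*e^(4*t)*e^(5*e^(t)/2) + 1500*e^(3*t)*e^(5*e^(t)/2) + 700*e^(2*t)*e^(5*e^(t)/2) + 40*e^(t)*e^(5*e^(t)/2))*e^(-5/2)/16
d^5M/dt^5 = (3125*e^(5*t)*e^(5*e^(t)/2) + 12500*e^(4*t)*e^(5*e^(t)/2) + 12500*e^(3*t)*e^(5*e^(t)/2) + 3000*e^(2*t)*e^(5*e^(t)/2) + 80*e^(t)*e^(5*e^(t)/2))*e^(-5/2)/32

E[X^5] = d^5M/dt^5 |_{t=0} = 31205/32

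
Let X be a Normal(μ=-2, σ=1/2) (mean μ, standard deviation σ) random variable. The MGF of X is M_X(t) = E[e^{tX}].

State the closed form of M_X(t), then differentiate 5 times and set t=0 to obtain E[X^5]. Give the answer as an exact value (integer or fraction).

M_X(t) = e^(t^2/8 - 2*t)
D^5[M](t) = (t^5*e^(t^2/8) - 40*t^4*e^(t^2/8) + 680*t^3*e^(t^2/8) - 6080*t^2*e^(t^2/8) + 28400*t*e^(t^2/8) - 55168*e^(t^2/8))*e^(-2*t)/1024

E[X^5] = D^5[M](0) = -431/8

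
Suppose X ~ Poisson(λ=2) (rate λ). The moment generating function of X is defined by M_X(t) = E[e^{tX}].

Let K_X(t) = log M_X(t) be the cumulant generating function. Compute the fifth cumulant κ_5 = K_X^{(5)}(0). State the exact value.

M_X(t) = e^(2*e^(t) - 2)
K_X(t) = log M_X(t) = 2*e^(t) - 2
K^(5)(t) = 2*e^(t)

κ_5 = K^(5)(0) = 2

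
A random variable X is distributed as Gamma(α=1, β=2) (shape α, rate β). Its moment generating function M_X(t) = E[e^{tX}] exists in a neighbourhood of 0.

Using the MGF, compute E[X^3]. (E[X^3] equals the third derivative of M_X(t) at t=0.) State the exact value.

E[X^3] = M^(3)(0) = 3/4

M_X(t) = 2/(2 - t)
M^(3)(t) = 12/(t^4 - 8*t^3 + 24*t^2 - 32*t + 16)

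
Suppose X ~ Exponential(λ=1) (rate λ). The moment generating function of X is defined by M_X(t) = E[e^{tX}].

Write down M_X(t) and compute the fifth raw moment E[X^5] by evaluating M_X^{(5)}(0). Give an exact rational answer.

E[X^5] = D^5[M](0) = 120

M_X(t) = 1/(1 - t)
D^5[M](t) = 120/(t^6 - 6*t^5 + 15*t^4 - 20*t^3 + 15*t^2 - 6*t + 1)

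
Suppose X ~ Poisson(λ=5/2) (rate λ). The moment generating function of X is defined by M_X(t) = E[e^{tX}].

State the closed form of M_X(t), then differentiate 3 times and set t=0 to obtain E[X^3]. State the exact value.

E[X^3] = d^3M/dt^3 |_{t=0} = 295/8

M_X(t) = e^(5*e^(t)/2 - 5/2)
dM/dt = 5*e^(-5/2)*e^(t)*e^(5*e^(t)/2)/2
d^2M/dt^2 = (25*e^(2*t)*e^(5*e^(t)/2) + 10*e^(t)*e^(5*e^(t)/2))*e^(-5/2)/4
d^3M/dt^3 = (125*e^(3*t)*e^(5*e^(t)/2) + 150*e^(2*t)*e^(5*e^(t)/2) + 20*e^(t)*e^(5*e^(t)/2))*e^(-5/2)/8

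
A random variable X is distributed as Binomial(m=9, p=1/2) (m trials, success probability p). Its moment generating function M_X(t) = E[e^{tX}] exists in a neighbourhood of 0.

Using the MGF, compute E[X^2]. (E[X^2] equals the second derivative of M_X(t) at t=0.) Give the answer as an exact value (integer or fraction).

M_X(t) = (e^(t)/2 + 1/2)^9
dM/dt = 9*e^(9*t)/512 + 9*e^(8*t)/64 + 63*e^(7*t)/128 + 63*e^(6*t)/64 + 315*e^(5*t)/256 + 63*e^(4*t)/64 + 63*e^(3*t)/128 + 9*e^(2*t)/64 + 9*e^(t)/512
d^2M/dt^2 = 81*e^(9*t)/512 + 9*e^(8*t)/8 + 441*e^(7*t)/128 + 189*e^(6*t)/32 + 1575*e^(5*t)/256 + 63*e^(4*t)/16 + 189*e^(3*t)/128 + 9*e^(2*t)/32 + 9*e^(t)/512

E[X^2] = d^2M/dt^2 |_{t=0} = 45/2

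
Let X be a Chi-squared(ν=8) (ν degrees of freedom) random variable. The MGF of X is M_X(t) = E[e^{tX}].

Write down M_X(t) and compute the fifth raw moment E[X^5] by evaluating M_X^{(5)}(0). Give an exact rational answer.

E[X^5] = D^5[M](0) = 215040

M_X(t) = (1 - 2*t)^(-4)
D^5[M](t) = -215040/(512*t^9 - 2304*t^8 + 4608*t^7 - 5376*t^6 + 4032*t^5 - 2016*t^4 + 672*t^3 - 144*t^2 + 18*t - 1)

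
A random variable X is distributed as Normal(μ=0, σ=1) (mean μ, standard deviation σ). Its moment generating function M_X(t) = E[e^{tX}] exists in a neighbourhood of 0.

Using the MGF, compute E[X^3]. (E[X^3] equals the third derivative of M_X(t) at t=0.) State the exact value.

E[X^3] = D^3[M](0) = 0

M_X(t) = e^(t^2/2)
D^3[M](t) = t^3*e^(t^2/2) + 3*t*e^(t^2/2)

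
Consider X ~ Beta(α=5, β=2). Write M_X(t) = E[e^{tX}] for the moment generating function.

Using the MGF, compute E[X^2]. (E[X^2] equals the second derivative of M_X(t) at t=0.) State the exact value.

E[X^2] = M^(2)(0) = 15/28

M_X(t) = ₁F₁(5; 7; t)
M^(2)(t) = 15*₁F₁(7; 9; t)/28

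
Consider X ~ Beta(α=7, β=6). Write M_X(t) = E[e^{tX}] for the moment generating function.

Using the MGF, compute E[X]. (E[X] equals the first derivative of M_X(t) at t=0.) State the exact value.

E[X] = M^(1)(0) = 7/13

M_X(t) = ₁F₁(7; 13; t)
M^(1)(t) = 7*₁F₁(8; 14; t)/13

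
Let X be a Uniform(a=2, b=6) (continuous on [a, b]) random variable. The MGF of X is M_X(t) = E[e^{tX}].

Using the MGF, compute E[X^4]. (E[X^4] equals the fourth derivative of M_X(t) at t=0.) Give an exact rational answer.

E[X^4] = M′′′′(0) = 1936/5

M_X(t) = (e^(6*t) - e^(2*t))/(4*t)
M′(t) = (6*t*e^(6*t) - 2*t*e^(2*t) - e^(6*t) + e^(2*t))/(4*t^2)
M′′(t) = (18*t^2*e^(6*t) - 2*t^2*e^(2*t) - 6*t*e^(6*t) + 2*t*e^(2*t) + e^(6*t) - e^(2*t))/(2*t^3)
M′′′(t) = (108*t^3*e^(6*t) - 4*t^3*e^(2*t) - 54*t^2*e^(6*t) + 6*t^2*e^(2*t) + 18*t*e^(6*t) - 6*t*e^(2*t) - 3*e^(6*t) + 3*e^(2*t))/(2*t^4)
M′′′′(t) = (324*t^4*e^(6*t) - 4*t^4*e^(2*t) - 216*t^3*e^(6*t) + 8*t^3*e^(2*t) + 108*t^2*e^(6*t) - 12*t^2*e^(2*t) - 36*t*e^(6*t) + 12*t*e^(2*t) + 6*e^(6*t) - 6*e^(2*t))/t^5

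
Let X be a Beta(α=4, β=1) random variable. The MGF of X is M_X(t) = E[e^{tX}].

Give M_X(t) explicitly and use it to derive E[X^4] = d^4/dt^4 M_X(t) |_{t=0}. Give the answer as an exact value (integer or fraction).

M_X(t) = ₁F₁(4; 5; t)
dM/dt = 4*₁F₁(5; 6; t)/5
d^2M/dt^2 = 2*₁F₁(6; 7; t)/3
d^3M/dt^3 = 4*₁F₁(7; 8; t)/7
d^4M/dt^4 = ₁F₁(8; 9; t)/2

E[X^4] = d^4M/dt^4 |_{t=0} = 1/2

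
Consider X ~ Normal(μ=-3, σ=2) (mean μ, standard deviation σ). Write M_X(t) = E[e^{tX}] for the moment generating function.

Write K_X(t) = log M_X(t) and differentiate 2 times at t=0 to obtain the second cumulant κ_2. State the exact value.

M_X(t) = e^(2*t^2 - 3*t)
K_X(t) = log M_X(t) = 2*t^2 - 3*t
K′(t) = 4*t - 3
K′′(t) = 4

κ_2 = K′′(0) = 4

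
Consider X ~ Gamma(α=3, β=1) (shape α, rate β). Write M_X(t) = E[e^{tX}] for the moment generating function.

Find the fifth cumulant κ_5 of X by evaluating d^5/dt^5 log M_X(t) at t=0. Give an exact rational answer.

M_X(t) = (1 - t)^(-3)
K_X(t) = log M_X(t) = -3*log(1 - t)
D^5[K](t) = -72/(t^5 - 5*t^4 + 10*t^3 - 10*t^2 + 5*t - 1)

κ_5 = D^5[K](0) = 72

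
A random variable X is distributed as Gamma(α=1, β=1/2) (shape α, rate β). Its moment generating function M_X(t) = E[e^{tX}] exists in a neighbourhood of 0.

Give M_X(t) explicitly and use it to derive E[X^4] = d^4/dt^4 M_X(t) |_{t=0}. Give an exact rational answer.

M_X(t) = 1/(2*(1/2 - t))
M′(t) = 2/(4*t^2 - 4*t + 1)
M′′(t) = -8/(8*t^3 - 12*t^2 + 6*t - 1)
M′′′(t) = 48/(16*t^4 - 32*t^3 + 24*t^2 - 8*t + 1)
M′′′′(t) = -384/(32*t^5 - 80*t^4 + 80*t^3 - 40*t^2 + 10*t - 1)

E[X^4] = M′′′′(0) = 384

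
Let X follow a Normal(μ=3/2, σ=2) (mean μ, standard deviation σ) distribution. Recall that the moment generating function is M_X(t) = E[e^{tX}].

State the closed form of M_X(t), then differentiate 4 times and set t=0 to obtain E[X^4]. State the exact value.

E[X^4] = D^4[M](0) = 1713/16

M_X(t) = e^(2*t^2 + 3*t/2)
D^4[M](t) = 256*t^4*e^(3*t/2)*e^(2*t^2) + 384*t^3*e^(3*t/2)*e^(2*t^2) + 600*t^2*e^(3*t/2)*e^(2*t^2) + 342*t*e^(3*t/2)*e^(2*t^2) + 1713*e^(3*t/2)*e^(2*t^2)/16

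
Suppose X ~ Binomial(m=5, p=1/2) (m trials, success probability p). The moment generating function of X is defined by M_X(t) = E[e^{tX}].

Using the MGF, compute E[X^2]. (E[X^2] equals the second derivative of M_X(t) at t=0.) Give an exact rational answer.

E[X^2] = D^2[M](0) = 15/2

M_X(t) = (e^(t)/2 + 1/2)^5
D^2[M](t) = 25*e^(5*t)/32 + 5*e^(4*t)/2 + 45*e^(3*t)/16 + 5*e^(2*t)/4 + 5*e^(t)/32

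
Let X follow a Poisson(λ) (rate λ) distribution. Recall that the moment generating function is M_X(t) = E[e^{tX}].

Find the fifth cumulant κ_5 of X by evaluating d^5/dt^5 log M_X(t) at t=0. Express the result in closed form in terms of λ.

κ_5 = D^5[K](0) = λ

M_X(t) = e^(λ*(e^(t) - 1))
K_X(t) = log M_X(t) = λ*(e^(t) - 1)
D^5[K](t) = λ*e^(t)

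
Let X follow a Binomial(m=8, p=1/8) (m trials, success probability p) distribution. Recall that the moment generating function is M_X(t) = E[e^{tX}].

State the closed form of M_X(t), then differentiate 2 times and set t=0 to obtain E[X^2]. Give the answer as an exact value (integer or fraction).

M_X(t) = (e^(t)/8 + 7/8)^8

E[X^2] = D^2[M](0) = 15/8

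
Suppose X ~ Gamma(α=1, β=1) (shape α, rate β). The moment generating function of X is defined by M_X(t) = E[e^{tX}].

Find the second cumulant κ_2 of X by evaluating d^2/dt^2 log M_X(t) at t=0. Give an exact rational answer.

κ_2 = d^2K/dt^2 |_{t=0} = 1

M_X(t) = 1/(1 - t)
K_X(t) = log M_X(t) = -log(1 - t)
dK/dt = -1/(t - 1)
d^2K/dt^2 = 1/(t^2 - 2*t + 1)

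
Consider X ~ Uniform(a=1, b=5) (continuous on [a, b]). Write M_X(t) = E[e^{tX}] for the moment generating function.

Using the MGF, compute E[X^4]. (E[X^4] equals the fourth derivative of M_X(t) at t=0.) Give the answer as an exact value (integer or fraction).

E[X^4] = d^4M/dt^4 |_{t=0} = 781/5

M_X(t) = (e^(5*t) - e^(t))/(4*t)
dM/dt = (5*t*e^(5*t) - t*e^(t) - e^(5*t) + e^(t))/(4*t^2)
d^2M/dt^2 = (25*t^2*e^(5*t) - t^2*e^(t) - 10*t*e^(5*t) + 2*t*e^(t) + 2*e^(5*t) - 2*e^(t))/(4*t^3)
d^3M/dt^3 = (125*t^3*e^(5*t) - t^3*e^(t) - 75*t^2*e^(5*t) + 3*t^2*e^(t) + 30*t*e^(5*t) - 6*t*e^(t) - 6*e^(5*t) + 6*e^(t))/(4*t^4)
d^4M/dt^4 = (625*t^4*e^(5*t) - t^4*e^(t) - 500*t^3*e^(5*t) + 4*t^3*e^(t) + 300*t^2*e^(5*t) - 12*t^2*e^(t) - 120*t*e^(5*t) + 24*t*e^(t) + 24*e^(5*t) - 24*e^(t))/(4*t^5)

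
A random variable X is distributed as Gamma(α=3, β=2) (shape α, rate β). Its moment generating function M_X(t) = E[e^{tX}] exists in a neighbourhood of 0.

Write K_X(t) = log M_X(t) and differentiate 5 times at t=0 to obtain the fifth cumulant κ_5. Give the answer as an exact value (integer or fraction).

M_X(t) = 8/(2 - t)^3
K_X(t) = log M_X(t) = -3*log(2 - t) + 3*log(2)
dK/dt = -3/(t - 2)
d^2K/dt^2 = 3/(t^2 - 4*t + 4)
d^3K/dt^3 = -6/(t^3 - 6*t^2 + 12*t - 8)
d^4K/dt^4 = 18/(t^4 - 8*t^3 + 24*t^2 - 32*t + 16)
d^5K/dt^5 = -72/(t^5 - 10*t^4 + 40*t^3 - 80*t^2 + 80*t - 32)

κ_5 = d^5K/dt^5 |_{t=0} = 9/4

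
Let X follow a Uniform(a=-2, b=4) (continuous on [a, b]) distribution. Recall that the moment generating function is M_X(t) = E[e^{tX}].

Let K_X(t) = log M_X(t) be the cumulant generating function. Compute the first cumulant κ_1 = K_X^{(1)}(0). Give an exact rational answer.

κ_1 = K^(1)(0) = 1

M_X(t) = (e^(4*t) - e^(-2*t))/(6*t)
K_X(t) = log M_X(t) = -log(t) + log(e^(4*t) - e^(-2*t)) - log(6)
K^(1)(t) = (4*t*e^(6*t) + 2*t - e^(6*t) + 1)/(t*e^(6*t) - t)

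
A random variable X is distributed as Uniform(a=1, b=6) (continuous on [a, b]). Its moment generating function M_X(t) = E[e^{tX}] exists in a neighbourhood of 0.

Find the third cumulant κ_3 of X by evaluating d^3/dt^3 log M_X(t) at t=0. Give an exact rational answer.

M_X(t) = (e^(6*t) - e^(t))/(5*t)
K_X(t) = log M_X(t) = -log(t) + log(e^(6*t) - e^(t)) - log(5)
D^3[K](t) = (125*t^3*e^(10*t) + 125*t^3*e^(5*t) - 2*e^(15*t) + 6*e^(10*t) - 6*e^(5*t) + 2)/(t^3*e^(15*t) - 3*t^3*e^(10*t) + 3*t^3*e^(5*t) - t^3)

κ_3 = D^3[K](0) = 0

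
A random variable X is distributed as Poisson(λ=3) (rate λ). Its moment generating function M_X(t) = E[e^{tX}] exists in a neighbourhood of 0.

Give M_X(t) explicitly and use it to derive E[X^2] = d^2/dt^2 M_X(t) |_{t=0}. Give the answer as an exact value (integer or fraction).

E[X^2] = d^2M/dt^2 |_{t=0} = 12

M_X(t) = e^(3*e^(t) - 3)
dM/dt = 3*e^(-3)*e^(t)*e^(3*e^(t))
d^2M/dt^2 = (9*e^(2*t)*e^(3*e^(t)) + 3*e^(t)*e^(3*e^(t)))*e^(-3)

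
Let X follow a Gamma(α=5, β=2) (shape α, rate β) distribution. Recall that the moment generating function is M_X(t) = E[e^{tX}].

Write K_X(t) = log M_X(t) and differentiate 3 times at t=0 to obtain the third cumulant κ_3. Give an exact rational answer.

M_X(t) = 32/(2 - t)^5
K_X(t) = log M_X(t) = -5*log(2 - t) + 5*log(2)
dK/dt = -5/(t - 2)
d^2K/dt^2 = 5/(t^2 - 4*t + 4)
d^3K/dt^3 = -10/(t^3 - 6*t^2 + 12*t - 8)

κ_3 = d^3K/dt^3 |_{t=0} = 5/4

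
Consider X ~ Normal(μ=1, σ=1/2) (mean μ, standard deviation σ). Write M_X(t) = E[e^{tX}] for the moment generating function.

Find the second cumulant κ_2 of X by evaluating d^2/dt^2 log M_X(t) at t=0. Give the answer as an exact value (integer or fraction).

M_X(t) = e^(t^2/8 + t)
K_X(t) = log M_X(t) = t^2/8 + t
K^(2)(t) = 1/4

κ_2 = K^(2)(0) = 1/4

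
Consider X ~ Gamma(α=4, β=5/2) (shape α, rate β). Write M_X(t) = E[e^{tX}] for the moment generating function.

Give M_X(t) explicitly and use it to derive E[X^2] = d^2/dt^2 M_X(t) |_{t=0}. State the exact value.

M_X(t) = 625/(16*(5/2 - t)^4)
M′(t) = -5000/(32*t^5 - 400*t^4 + 2000*t^3 - 5000*t^2 + 6250*t - 3125)
M′′(t) = 50000/(64*t^6 - 960*t^5 + 6000*t^4 - 20000*t^3 + 37500*t^2 - 37500*t + 15625)

E[X^2] = M′′(0) = 16/5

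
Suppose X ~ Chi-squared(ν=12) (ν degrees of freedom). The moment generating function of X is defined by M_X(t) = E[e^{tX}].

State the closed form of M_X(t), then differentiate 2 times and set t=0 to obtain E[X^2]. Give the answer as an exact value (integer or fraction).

M_X(t) = (1 - 2*t)^(-6)
M′(t) = -12/(128*t^7 - 448*t^6 + 672*t^5 - 560*t^4 + 280*t^3 - 84*t^2 + 14*t - 1)
M′′(t) = 168/(256*t^8 - 1024*t^7 + 1792*t^6 - 1792*t^5 + 1120*t^4 - 448*t^3 + 112*t^2 - 16*t + 1)

E[X^2] = M′′(0) = 168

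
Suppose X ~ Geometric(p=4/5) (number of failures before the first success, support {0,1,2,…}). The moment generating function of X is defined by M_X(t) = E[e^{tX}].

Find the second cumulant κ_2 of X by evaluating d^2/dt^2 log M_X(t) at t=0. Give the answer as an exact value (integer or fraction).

M_X(t) = 4/(5*(1 - e^(t)/5))
K_X(t) = log M_X(t) = -log(1 - e^(t)/5) - log(5) + 2*log(2)
D^2[K](t) = 5*e^(t)/(e^(2*t) - 10*e^(t) + 25)

κ_2 = D^2[K](0) = 5/16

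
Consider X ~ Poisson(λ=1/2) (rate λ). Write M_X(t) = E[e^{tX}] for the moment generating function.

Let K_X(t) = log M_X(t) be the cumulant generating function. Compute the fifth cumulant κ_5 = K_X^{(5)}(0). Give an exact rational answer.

M_X(t) = e^(e^(t)/2 - 1/2)
K_X(t) = log M_X(t) = e^(t)/2 - 1/2
K^(5)(t) = e^(t)/2

κ_5 = K^(5)(0) = 1/2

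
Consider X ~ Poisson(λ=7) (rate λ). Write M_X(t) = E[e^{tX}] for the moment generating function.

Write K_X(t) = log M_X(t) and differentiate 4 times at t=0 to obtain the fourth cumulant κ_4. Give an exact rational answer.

M_X(t) = e^(7*e^(t) - 7)
K_X(t) = log M_X(t) = 7*e^(t) - 7
K^(4)(t) = 7*e^(t)

κ_4 = K^(4)(0) = 7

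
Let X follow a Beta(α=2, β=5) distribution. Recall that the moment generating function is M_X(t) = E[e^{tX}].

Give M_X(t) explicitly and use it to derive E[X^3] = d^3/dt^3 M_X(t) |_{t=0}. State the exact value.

E[X^3] = M′′′(0) = 1/21

M_X(t) = ₁F₁(2; 7; t)
M′(t) = 2*₁F₁(3; 8; t)/7
M′′(t) = 3*₁F₁(4; 9; t)/28
M′′′(t) = ₁F₁(5; 10; t)/21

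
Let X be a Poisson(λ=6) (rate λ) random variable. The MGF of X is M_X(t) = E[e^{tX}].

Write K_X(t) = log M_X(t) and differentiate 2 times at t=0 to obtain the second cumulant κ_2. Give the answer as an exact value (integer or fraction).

M_X(t) = e^(6*e^(t) - 6)
K_X(t) = log M_X(t) = 6*e^(t) - 6
K′(t) = 6*e^(t)
K′′(t) = 6*e^(t)

κ_2 = K′′(0) = 6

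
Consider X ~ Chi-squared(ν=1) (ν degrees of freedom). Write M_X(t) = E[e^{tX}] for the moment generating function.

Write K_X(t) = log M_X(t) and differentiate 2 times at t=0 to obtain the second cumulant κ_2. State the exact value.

κ_2 = K^(2)(0) = 2

M_X(t) = 1/√(1 - 2*t)
K_X(t) = log M_X(t) = -log(1 - 2*t)/2
K^(2)(t) = 2/(4*t^2 - 4*t + 1)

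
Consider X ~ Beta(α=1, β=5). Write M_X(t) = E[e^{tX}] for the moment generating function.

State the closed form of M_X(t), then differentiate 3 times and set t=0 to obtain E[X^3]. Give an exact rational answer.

E[X^3] = M′′′(0) = 1/56

M_X(t) = ₁F₁(1; 6; t)
M′(t) = ₁F₁(2; 7; t)/6
M′′(t) = ₁F₁(3; 8; t)/21
M′′′(t) = ₁F₁(4; 9; t)/56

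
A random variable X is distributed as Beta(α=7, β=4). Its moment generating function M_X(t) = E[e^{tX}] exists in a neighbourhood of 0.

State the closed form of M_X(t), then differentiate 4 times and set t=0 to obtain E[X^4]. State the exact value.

E[X^4] = M′′′′(0) = 30/143

M_X(t) = ₁F₁(7; 11; t)
M′(t) = 7*₁F₁(8; 12; t)/11
M′′(t) = 14*₁F₁(9; 13; t)/33
M′′′(t) = 42*₁F₁(10; 14; t)/143
M′′′′(t) = 30*₁F₁(11; 15; t)/143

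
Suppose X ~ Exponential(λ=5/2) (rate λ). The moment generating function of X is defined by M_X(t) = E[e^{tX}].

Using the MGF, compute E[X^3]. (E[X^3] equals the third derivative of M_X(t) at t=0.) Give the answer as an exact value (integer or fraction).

M_X(t) = 5/(2*(5/2 - t))
dM/dt = 10/(4*t^2 - 20*t + 25)
d^2M/dt^2 = -40/(8*t^3 - 60*t^2 + 150*t - 125)
d^3M/dt^3 = 240/(16*t^4 - 160*t^3 + 600*t^2 - 1000*t + 625)

E[X^3] = d^3M/dt^3 |_{t=0} = 48/125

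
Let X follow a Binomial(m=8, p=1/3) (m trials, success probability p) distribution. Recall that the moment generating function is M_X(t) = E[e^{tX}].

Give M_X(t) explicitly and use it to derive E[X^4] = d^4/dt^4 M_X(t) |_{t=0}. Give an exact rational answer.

M_X(t) = (e^(t)/3 + 2/3)^8
D^4[M](t) = 4096*e^(8*t)/6561 + 38416*e^(7*t)/6561 + 1792*e^(6*t)/81 + 280000*e^(5*t)/6561 + 286720*e^(4*t)/6561 + 1792*e^(3*t)/81 + 28672*e^(2*t)/6561 + 1024*e^(t)/6561

E[X^4] = D^4[M](0) = 3824/27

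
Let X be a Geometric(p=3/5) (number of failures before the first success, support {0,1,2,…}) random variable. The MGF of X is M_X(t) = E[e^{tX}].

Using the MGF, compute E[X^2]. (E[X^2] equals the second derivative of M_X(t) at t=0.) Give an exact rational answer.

E[X^2] = M^(2)(0) = 14/9

M_X(t) = 3/(5*(1 - 2*e^(t)/5))
M^(2)(t) = (-12*e^(2*t) - 30*e^(t))/(8*e^(3*t) - 60*e^(2*t) + 150*e^(t) - 125)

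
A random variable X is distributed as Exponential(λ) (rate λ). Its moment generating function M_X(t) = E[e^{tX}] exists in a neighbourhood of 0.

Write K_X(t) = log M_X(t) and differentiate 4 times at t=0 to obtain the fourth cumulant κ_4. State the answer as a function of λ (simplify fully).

κ_4 = D^4[K](0) = 6/λ^4

M_X(t) = λ/(λ - t)
K_X(t) = log M_X(t) = log(λ) - log(λ - t)
D^4[K](t) = 6/(λ^4 - 4*λ^3*t + 6*λ^2*t^2 - 4*λ*t^3 + t^4)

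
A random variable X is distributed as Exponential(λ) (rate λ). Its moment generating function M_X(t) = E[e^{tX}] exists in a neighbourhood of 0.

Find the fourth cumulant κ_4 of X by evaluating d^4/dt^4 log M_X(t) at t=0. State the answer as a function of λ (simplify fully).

M_X(t) = λ/(λ - t)
K_X(t) = log M_X(t) = log(λ) - log(λ - t)
K^(4)(t) = 6/(λ^4 - 4*λ^3*t + 6*λ^2*t^2 - 4*λ*t^3 + t^4)

κ_4 = K^(4)(0) = 6/λ^4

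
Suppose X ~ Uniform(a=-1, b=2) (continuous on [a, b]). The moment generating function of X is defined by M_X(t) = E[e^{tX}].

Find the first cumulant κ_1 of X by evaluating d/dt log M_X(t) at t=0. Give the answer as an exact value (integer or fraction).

M_X(t) = (e^(2*t) - e^(-t))/(3*t)
K_X(t) = log M_X(t) = -log(t) + log(e^(2*t) - e^(-t)) - log(3)
K′(t) = (2*t*e^(3*t) + t - e^(3*t) + 1)/(t*e^(3*t) - t)

κ_1 = K′(0) = 1/2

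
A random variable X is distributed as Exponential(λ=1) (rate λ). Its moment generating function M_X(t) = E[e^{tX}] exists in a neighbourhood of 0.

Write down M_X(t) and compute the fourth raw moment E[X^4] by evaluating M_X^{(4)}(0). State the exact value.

E[X^4] = M′′′′(0) = 24

M_X(t) = 1/(1 - t)
M′(t) = 1/(t^2 - 2*t + 1)
M′′(t) = -2/(t^3 - 3*t^2 + 3*t - 1)
M′′′(t) = 6/(t^4 - 4*t^3 + 6*t^2 - 4*t + 1)
M′′′′(t) = -24/(t^5 - 5*t^4 + 10*t^3 - 10*t^2 + 5*t - 1)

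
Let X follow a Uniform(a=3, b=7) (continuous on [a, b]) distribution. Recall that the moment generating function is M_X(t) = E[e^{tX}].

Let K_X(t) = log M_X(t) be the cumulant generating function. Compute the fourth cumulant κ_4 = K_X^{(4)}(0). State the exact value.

κ_4 = K′′′′(0) = -32/15

M_X(t) = (e^(7*t) - e^(3*t))/(4*t)
K_X(t) = log M_X(t) = -log(t) + log(e^(7*t) - e^(3*t)) - 2*log(2)
K′(t) = (7*t*e^(4*t) - 3*t - e^(4*t) + 1)/(t*e^(4*t) - t)
K′′(t) = (-16*t^2*e^(4*t) + e^(8*t) - 2*e^(4*t) + 1)/(t^2*e^(8*t) - 2*t^2*e^(4*t) + t^2)
K′′′(t) = (64*t^3*e^(8*t) + 64*t^3*e^(4*t) - 2*e^(12*t) + 6*e^(8*t) - 6*e^(4*t) + 2)/(t^3*e^(12*t) - 3*t^3*e^(8*t) + 3*t^3*e^(4*t) - t^3)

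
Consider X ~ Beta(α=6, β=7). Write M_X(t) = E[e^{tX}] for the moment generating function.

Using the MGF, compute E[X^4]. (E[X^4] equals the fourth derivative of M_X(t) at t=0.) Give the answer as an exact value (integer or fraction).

E[X^4] = M′′′′(0) = 9/130

M_X(t) = ₁F₁(6; 13; t)
M′(t) = 6*₁F₁(7; 14; t)/13
M′′(t) = 3*₁F₁(8; 15; t)/13
M′′′(t) = 8*₁F₁(9; 16; t)/65
M′′′′(t) = 9*₁F₁(10; 17; t)/130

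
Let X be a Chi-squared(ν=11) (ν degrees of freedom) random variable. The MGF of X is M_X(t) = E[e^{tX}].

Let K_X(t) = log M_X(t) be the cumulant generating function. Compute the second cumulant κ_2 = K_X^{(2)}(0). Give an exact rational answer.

M_X(t) = (1 - 2*t)^(-11/2)
K_X(t) = log M_X(t) = -11*log(1 - 2*t)/2
D^2[K](t) = 22/(4*t^2 - 4*t + 1)

κ_2 = D^2[K](0) = 22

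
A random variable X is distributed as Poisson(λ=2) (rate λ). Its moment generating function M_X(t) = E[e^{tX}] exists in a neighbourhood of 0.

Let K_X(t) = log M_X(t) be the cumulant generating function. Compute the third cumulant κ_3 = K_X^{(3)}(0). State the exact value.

κ_3 = K′′′(0) = 2

M_X(t) = e^(2*e^(t) - 2)
K_X(t) = log M_X(t) = 2*e^(t) - 2
K′(t) = 2*e^(t)
K′′(t) = 2*e^(t)
K′′′(t) = 2*e^(t)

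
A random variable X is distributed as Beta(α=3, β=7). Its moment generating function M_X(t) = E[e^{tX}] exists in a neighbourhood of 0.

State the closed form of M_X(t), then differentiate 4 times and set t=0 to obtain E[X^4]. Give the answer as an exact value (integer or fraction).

E[X^4] = D^4[M](0) = 3/143

M_X(t) = ₁F₁(3; 10; t)
D^4[M](t) = 3*₁F₁(7; 14; t)/143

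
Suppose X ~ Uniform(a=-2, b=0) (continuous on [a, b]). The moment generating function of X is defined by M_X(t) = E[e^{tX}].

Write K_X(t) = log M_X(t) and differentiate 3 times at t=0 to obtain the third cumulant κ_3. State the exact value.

M_X(t) = (1 - e^(-2*t))/(2*t)
K_X(t) = log M_X(t) = -log(t) + log(1 - e^(-2*t)) - log(2)
K^(3)(t) = (8*t^3*e^(4*t) + 8*t^3*e^(2*t) - 2*e^(6*t) + 6*e^(4*t) - 6*e^(2*t) + 2)/(t^3*e^(6*t) - 3*t^3*e^(4*t) + 3*t^3*e^(2*t) - t^3)

κ_3 = K^(3)(0) = 0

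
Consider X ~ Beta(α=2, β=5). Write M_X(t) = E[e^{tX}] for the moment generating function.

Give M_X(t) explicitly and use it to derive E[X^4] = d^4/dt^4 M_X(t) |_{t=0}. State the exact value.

E[X^4] = M′′′′(0) = 1/42

M_X(t) = ₁F₁(2; 7; t)
M′(t) = 2*₁F₁(3; 8; t)/7
M′′(t) = 3*₁F₁(4; 9; t)/28
M′′′(t) = ₁F₁(5; 10; t)/21
M′′′′(t) = ₁F₁(6; 11; t)/42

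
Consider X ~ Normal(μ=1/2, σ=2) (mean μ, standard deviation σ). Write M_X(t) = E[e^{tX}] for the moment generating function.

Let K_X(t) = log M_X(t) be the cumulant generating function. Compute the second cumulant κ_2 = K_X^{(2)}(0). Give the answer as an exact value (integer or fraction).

M_X(t) = e^(2*t^2 + t/2)
K_X(t) = log M_X(t) = 2*t^2 + t/2
dK/dt = 4*t + 1/2
d^2K/dt^2 = 4

κ_2 = d^2K/dt^2 |_{t=0} = 4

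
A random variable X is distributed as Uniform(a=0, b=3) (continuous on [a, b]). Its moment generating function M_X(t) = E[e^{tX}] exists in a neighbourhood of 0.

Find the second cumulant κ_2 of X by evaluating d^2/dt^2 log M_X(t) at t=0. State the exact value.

κ_2 = K′′(0) = 3/4

M_X(t) = (e^(3*t) - 1)/(3*t)
K_X(t) = log M_X(t) = -log(t) + log(e^(3*t) - 1) - log(3)
K′(t) = (3*t*e^(3*t) - e^(3*t) + 1)/(t*e^(3*t) - t)
K′′(t) = (-9*t^2*e^(3*t) + e^(6*t) - 2*e^(3*t) + 1)/(t^2*e^(6*t) - 2*t^2*e^(3*t) + t^2)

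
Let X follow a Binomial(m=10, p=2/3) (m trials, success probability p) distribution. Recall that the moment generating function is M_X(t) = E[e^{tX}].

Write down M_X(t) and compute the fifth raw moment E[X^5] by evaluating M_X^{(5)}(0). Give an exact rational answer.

M_X(t) = (2*e^(t)/3 + 1/3)^10

E[X^5] = M^(5)(0) = 178900/9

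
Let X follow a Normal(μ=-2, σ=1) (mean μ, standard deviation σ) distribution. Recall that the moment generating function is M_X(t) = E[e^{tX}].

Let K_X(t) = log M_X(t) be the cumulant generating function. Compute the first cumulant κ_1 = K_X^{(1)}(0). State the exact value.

M_X(t) = e^(t^2/2 - 2*t)
K_X(t) = log M_X(t) = t^2/2 - 2*t
dK/dt = t - 2

κ_1 = dK/dt |_{t=0} = -2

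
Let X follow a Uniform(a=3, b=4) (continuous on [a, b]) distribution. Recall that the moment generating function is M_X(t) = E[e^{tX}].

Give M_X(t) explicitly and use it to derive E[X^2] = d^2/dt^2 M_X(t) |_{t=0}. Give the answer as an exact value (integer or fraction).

E[X^2] = D^2[M](0) = 37/3

M_X(t) = (e^(4*t) - e^(3*t))/t
D^2[M](t) = (16*t^2*e^(4*t) - 9*t^2*e^(3*t) - 8*t*e^(4*t) + 6*t*e^(3*t) + 2*e^(4*t) - 2*e^(3*t))/t^3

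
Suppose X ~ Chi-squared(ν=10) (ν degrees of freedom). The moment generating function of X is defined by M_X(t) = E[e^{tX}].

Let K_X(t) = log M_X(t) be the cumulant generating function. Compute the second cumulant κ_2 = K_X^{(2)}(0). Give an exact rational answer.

κ_2 = d^2K/dt^2 |_{t=0} = 20

M_X(t) = (1 - 2*t)^(-5)
K_X(t) = log M_X(t) = -5*log(1 - 2*t)
dK/dt = -10/(2*t - 1)
d^2K/dt^2 = 20/(4*t^2 - 4*t + 1)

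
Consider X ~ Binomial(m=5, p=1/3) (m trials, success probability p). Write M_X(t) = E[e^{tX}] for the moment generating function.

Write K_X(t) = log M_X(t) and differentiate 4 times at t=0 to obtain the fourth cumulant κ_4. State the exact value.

M_X(t) = (e^(t)/3 + 2/3)^5
K_X(t) = log M_X(t) = 5*log(e^(t)/3 + 2/3)
dK/dt = 5*e^(t)/(e^(t) + 2)
d^2K/dt^2 = 10*e^(t)/(e^(2*t) + 4*e^(t) + 4)
d^3K/dt^3 = (-10*e^(2*t) + 20*e^(t))/(e^(3*t) + 6*e^(2*t) + 12*e^(t) + 8)
d^4K/dt^4 = (10*e^(3*t) - 80*e^(2*t) + 40*e^(t))/(e^(4*t) + 8*e^(3*t) + 24*e^(2*t) + 32*e^(t) + 16)

κ_4 = d^4K/dt^4 |_{t=0} = -10/27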